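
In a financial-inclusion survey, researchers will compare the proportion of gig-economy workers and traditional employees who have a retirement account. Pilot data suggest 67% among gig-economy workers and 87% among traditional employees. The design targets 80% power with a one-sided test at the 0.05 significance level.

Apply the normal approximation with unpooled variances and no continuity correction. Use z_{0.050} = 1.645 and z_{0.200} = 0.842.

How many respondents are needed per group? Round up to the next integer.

n = 52 per group

n = (z_α + z_β)² · [p₁(1−p₁) + p₂(1−p₂)] / (p₁ − p₂)²
  = (1.645 + 0.842)² · (0.67·0.33 + 0.87·0.13) / (-0.20)²
  = (2.487)² · (0.2211 + 0.1131) / 0.0400
  = 6.1852 · 0.3342 / 0.0400
  = 51.68
Round up → n = 52 per group.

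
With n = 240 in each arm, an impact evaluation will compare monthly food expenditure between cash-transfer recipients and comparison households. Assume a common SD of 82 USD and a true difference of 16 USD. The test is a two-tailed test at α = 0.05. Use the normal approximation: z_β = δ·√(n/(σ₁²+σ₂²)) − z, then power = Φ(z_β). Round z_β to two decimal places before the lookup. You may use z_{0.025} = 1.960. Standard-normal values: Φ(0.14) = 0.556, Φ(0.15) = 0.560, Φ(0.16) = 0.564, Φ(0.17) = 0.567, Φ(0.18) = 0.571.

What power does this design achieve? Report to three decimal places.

z_β = δ·√(n/(σ₁²+σ₂²)) − z_{α/2}
    = 16 · √(240/13448) − 1.960
    = 16 · 0.13359 − 1.960
    = 2.1375 − 1.960 = 0.1775 → 0.18
Power = Φ(0.18) = 0.571.

Power ≈ 0.571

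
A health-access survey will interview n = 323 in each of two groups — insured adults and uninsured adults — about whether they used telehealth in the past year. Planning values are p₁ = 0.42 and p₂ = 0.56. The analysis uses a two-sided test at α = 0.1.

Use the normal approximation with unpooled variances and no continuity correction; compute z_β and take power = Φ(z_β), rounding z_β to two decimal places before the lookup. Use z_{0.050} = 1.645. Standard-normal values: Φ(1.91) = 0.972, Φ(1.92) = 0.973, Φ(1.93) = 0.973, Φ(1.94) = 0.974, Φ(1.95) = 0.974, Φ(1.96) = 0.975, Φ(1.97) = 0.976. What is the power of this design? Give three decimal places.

z_β = |p₁−p₂|·√(n/[p₁q₁+p₂q₂]) − z_{α/2}
    = 0.14 · √(323/0.4900) − 1.645
    = 0.14 · 25.6746 − 1.645
    = 3.5944 − 1.645 = 1.9494 → 1.95
Power = Φ(1.95) = 0.974.

Power ≈ 0.974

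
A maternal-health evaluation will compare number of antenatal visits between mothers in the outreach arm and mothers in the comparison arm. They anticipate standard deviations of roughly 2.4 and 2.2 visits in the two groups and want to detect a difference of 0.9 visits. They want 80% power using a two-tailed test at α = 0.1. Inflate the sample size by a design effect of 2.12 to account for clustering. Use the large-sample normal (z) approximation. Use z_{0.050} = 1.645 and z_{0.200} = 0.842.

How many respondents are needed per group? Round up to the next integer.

n = 172 per group

n = (z_{α/2} + z_β)² · (σ₁² + σ₂²) / δ²
  = (1.645 + 0.842)² · (2.4² + 2.2² = 10.6) / 0.9²
  = 6.1852 · 10.6 / 0.81
  = 80.94
Design effect: 2.12 × 80.94 = 171.60.
Round up → n = 172 per group.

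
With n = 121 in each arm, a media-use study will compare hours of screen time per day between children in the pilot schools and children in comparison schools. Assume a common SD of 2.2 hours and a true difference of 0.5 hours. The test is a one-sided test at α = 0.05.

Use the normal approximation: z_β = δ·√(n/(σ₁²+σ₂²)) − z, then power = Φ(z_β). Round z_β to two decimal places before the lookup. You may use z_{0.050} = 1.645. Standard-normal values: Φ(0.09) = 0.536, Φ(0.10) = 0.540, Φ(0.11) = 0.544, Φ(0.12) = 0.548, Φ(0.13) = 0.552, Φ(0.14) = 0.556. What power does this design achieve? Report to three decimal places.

Power ≈ 0.548

z_β = δ·√(n/(σ₁²+σ₂²)) − z_α
    = 0.5 · √(121/9.68) − 1.645
    = 0.5 · 3.53553 − 1.645
    = 1.7678 − 1.645 = 0.1228 → 0.12
Power = Φ(0.12) = 0.548.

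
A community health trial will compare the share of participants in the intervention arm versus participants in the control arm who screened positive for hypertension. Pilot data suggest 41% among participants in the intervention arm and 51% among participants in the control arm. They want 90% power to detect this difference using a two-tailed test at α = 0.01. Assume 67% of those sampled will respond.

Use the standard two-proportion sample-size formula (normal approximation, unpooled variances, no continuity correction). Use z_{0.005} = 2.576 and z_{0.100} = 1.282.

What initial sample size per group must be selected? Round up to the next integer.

n = 1093 per group

n = (z_{α/2} + z_β)² · [p₁(1−p₁) + p₂(1−p₂)] / (p₁ − p₂)²
  = (2.576 + 1.282)² · (0.41·0.59 + 0.51·0.49) / (-0.10)²
  = (3.858)² · (0.2419 + 0.2499) / 0.0100
  = 14.8842 · 0.4918 / 0.0100
  = 732.00
Adjust for 67% response: 732.00 / 0.67 = 1092.54.
Round up → n = 1093 per group.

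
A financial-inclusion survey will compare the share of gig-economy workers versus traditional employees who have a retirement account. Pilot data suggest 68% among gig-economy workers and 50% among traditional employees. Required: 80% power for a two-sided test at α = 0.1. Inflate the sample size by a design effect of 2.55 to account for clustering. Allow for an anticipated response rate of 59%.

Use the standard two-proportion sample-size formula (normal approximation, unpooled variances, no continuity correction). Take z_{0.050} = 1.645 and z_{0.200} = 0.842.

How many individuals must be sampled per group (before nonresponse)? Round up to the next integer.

n = 386 per group

n = (z_{α/2} + z_β)² · [p₁(1−p₁) + p₂(1−p₂)] / (p₁ − p₂)²
  = (1.645 + 0.842)² · (0.68·0.32 + 0.50·0.50) / (0.18)²
  = (2.487)² · (0.2176 + 0.2500) / 0.0324
  = 6.1852 · 0.4676 / 0.0324
  = 89.26
Design effect: 2.55 × 89.26 = 227.63.
Adjust for 59% response: 227.63 / 0.59 = 385.81.
Round up → n = 386 per group.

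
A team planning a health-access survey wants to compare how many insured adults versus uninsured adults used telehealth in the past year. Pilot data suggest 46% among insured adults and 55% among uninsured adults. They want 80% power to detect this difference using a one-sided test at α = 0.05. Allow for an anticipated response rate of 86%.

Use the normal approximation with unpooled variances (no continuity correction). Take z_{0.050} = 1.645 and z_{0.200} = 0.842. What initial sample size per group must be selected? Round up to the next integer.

n = 441 per group

n = (z_α + z_β)² · [p₁(1−p₁) + p₂(1−p₂)] / (p₁ − p₂)²
  = (1.645 + 0.842)² · (0.46·0.54 + 0.55·0.45) / (-0.09)²
  = (2.487)² · (0.2484 + 0.2475) / 0.0081
  = 6.1852 · 0.4959 / 0.0081
  = 378.67
Adjust for 86% response: 378.67 / 0.86 = 440.31.
Round up → n = 441 per group.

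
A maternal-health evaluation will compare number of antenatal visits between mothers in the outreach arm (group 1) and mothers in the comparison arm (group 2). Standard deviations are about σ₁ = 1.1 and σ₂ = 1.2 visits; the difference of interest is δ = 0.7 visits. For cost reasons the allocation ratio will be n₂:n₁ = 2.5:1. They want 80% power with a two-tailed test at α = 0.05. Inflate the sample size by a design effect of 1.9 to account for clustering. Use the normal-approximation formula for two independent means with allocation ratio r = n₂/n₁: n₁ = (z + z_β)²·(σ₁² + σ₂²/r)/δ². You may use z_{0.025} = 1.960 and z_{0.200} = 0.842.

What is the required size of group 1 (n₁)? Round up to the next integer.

n₁ = 55

n₁ = (z_{α/2} + z_β)² · (σ₁² + σ₂²/r) / δ²
   = (1.960 + 0.842)² · (1.1² + 1.2²/2.5) / 0.7²
   = 7.8512 · (1.21 + 0.576) / 0.49
   = 7.8512 · 1.786 / 0.49
   = 28.62
Design effect: 1.9 × 28.62 = 54.37.
Round up → n₁ = 55; n₂ = r·n₁ = 2.5 × 55 = 138.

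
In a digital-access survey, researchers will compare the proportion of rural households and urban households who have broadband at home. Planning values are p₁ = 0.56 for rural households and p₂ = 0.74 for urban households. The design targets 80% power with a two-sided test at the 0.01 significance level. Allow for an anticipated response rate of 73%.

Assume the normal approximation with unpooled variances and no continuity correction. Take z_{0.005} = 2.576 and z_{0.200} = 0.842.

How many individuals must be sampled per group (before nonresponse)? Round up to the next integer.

n = 217 per group

n = (z_{α/2} + z_β)² · [p₁(1−p₁) + p₂(1−p₂)] / (p₁ − p₂)²
  = (2.576 + 0.842)² · (0.56·0.44 + 0.74·0.26) / (-0.18)²
  = (3.418)² · (0.2464 + 0.1924) / 0.0324
  = 11.6827 · 0.4388 / 0.0324
  = 158.22
Adjust for 73% response: 158.22 / 0.73 = 216.74.
Round up → n = 217 per group.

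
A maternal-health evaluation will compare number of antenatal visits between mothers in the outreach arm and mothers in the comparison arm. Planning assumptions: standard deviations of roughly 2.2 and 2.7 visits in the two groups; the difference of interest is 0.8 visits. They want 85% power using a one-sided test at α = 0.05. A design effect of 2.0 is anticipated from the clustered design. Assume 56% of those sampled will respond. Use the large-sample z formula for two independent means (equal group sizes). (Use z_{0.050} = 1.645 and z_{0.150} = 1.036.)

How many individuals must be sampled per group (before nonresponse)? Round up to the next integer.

n = 487 per group

n = (z_α + z_β)² · (σ₁² + σ₂²) / δ²
  = (1.645 + 1.036)² · (2.2² + 2.7² = 12.13) / 0.8²
  = 7.1878 · 12.13 / 0.64
  = 136.23
Design effect: 2.0 × 136.23 = 272.46.
Adjust for 56% response: 272.46 / 0.56 = 486.54.
Round up → n = 487 per group.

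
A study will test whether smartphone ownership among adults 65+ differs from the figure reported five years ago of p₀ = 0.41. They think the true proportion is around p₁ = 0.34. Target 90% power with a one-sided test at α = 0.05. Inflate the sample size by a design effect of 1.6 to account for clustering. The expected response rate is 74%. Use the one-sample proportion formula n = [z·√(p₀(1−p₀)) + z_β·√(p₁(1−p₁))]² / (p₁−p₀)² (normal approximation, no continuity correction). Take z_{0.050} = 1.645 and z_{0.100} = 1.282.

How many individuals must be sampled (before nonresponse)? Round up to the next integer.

n = 886

n = [z_α·√(p₀q₀) + z_β·√(p₁q₁)]² / (p₁ − p₀)²
  = [1.645·√(0.41·0.59) + 1.282·√(0.34·0.66)]² / (-0.07)²
  = [1.645·0.4918 + 1.282·0.4737]² / 0.0049
  = [1.4164]² / 0.0049
  = 409.40
Design effect: 1.6 × 409.40 = 655.05.
Adjust for 74% response: 655.05 / 0.74 = 885.20.
Round up → n = 886.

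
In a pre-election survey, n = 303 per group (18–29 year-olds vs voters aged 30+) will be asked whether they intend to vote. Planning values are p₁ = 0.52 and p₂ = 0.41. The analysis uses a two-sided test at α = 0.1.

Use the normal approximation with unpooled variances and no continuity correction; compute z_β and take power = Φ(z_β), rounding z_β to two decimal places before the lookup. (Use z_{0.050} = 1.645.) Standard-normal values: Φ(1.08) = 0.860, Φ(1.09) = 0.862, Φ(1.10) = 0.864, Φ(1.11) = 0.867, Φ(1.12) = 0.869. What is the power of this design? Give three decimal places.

z_β = |p₁−p₂|·√(n/[p₁q₁+p₂q₂]) − z_{α/2}
    = 0.11 · √(303/0.4915) − 1.645
    = 0.11 · 24.8290 − 1.645
    = 2.7312 − 1.645 = 1.0862 → 1.09
Power = Φ(1.09) = 0.862.

Power ≈ 0.862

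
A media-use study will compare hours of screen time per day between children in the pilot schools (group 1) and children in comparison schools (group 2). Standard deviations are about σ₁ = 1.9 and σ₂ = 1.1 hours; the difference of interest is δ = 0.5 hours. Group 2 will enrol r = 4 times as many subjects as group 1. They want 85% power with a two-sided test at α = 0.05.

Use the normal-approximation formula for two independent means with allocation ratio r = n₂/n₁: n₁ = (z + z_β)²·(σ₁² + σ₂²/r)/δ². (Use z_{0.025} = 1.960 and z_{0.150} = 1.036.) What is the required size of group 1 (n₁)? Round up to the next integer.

n₁ = (z_{α/2} + z_β)² · (σ₁² + σ₂²/r) / δ²
   = (1.960 + 1.036)² · (1.9² + 1.1²/4) / 0.5²
   = 8.9760 · (3.61 + 0.3025) / 0.25
   = 8.9760 · 3.9125 / 0.25
   = 140.47
Round up → n₁ = 141; n₂ = r·n₁ = 4 × 141 = 564.

n₁ = 141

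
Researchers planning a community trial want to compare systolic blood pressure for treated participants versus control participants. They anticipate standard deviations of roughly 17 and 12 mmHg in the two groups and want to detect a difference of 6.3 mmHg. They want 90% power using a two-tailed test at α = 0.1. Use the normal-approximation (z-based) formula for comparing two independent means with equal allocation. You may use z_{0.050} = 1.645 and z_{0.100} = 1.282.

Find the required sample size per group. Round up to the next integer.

n = (z_{α/2} + z_β)² · (σ₁² + σ₂²) / δ²
  = (1.645 + 1.282)² · (17² + 12² = 433) / 6.3²
  = 8.5673 · 433 / 39.69
  = 93.47
Round up → n = 94 per group.

n = 94 per group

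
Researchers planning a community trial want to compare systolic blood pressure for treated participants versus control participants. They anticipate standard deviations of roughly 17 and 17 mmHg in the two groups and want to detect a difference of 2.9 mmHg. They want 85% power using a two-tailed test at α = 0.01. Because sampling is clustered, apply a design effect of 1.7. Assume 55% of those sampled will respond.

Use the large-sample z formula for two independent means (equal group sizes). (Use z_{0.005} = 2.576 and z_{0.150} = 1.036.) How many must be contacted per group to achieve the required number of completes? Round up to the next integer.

n = (z_{α/2} + z_β)² · (σ₁² + σ₂²) / δ²
  = (2.576 + 1.036)² · (17² + 17² = 578) / 2.9²
  = 13.0465 · 578 / 8.41
  = 896.66
Design effect: 1.7 × 896.66 = 1524.32.
Adjust for 55% response: 1524.32 / 0.55 = 2771.49.
Round up → n = 2772 per group.

n = 2772 per group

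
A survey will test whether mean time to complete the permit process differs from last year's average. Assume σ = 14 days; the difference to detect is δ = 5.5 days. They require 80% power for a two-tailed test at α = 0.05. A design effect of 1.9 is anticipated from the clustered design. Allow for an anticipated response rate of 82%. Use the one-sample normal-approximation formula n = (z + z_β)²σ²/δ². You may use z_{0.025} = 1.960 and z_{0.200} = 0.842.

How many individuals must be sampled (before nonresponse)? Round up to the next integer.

n = (z_{α/2} + z_β)² · σ² / δ²
  = (1.960 + 0.842)² · 14² / 5.5²
  = 7.8512 · 196 / 30.25
  = 50.87
Design effect: 1.9 × 50.87 = 96.65.
Adjust for 82% response: 96.65 / 0.82 = 117.87.
Round up → n = 118.

n = 118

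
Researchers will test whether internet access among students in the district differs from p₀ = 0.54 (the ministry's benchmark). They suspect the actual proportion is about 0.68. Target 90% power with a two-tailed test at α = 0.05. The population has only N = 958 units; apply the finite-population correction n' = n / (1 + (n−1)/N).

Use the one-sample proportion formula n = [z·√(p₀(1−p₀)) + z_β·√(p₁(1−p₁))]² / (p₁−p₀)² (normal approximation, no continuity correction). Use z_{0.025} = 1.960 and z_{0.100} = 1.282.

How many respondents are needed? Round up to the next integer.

n = [z_{α/2}·√(p₀q₀) + z_β·√(p₁q₁)]² / (p₁ − p₀)²
  = [1.960·√(0.54·0.46) + 1.282·√(0.68·0.32)]² / (0.14)²
  = [1.960·0.4984 + 1.282·0.4665]² / 0.0196
  = [1.5749]² / 0.0196
  = 126.54
Finite-population correction (N = 958): 126.54 / (1 + (126.54 − 1)/958) = 111.88.
Round up → n = 112.

n = 112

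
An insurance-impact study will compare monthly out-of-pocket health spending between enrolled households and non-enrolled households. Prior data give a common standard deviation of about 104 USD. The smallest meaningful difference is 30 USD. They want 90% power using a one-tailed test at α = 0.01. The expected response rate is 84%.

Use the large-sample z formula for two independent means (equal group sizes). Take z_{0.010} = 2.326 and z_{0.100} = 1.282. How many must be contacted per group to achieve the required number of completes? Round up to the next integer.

n = (z_α + z_β)² · (σ₁² + σ₂²) / δ²
  = (2.326 + 1.282)² · (2·104² = 21632) / 30²
  = 13.0177 · 21632 / 900
  = 312.89
Adjust for 84% response: 312.89 / 0.84 = 372.48.
Round up → n = 373 per group.

n = 373 per group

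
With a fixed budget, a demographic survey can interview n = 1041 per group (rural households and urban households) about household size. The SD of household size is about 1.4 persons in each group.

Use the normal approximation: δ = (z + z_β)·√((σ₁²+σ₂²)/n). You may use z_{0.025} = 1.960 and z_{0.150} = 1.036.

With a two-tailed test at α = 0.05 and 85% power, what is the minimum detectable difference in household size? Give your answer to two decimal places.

δ = (z_{α/2} + z_β) · √((σ₁²+σ₂²)/n)
  = (1.960 + 1.036) · √(3.92/1041)
  = 2.996 · √0.00377
  = 2.996 · 0.0614
  = 0.1838

Minimum detectable difference ≈ 0.18 persons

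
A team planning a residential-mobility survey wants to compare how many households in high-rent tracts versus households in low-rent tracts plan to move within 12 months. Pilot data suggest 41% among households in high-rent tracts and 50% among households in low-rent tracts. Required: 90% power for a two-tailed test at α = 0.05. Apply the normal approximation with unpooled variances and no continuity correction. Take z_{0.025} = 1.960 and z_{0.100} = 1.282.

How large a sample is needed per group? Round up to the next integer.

n = (z_{α/2} + z_β)² · [p₁(1−p₁) + p₂(1−p₂)] / (p₁ − p₂)²
  = (1.960 + 1.282)² · (0.41·0.59 + 0.50·0.50) / (-0.09)²
  = (3.242)² · (0.2419 + 0.2500) / 0.0081
  = 10.5106 · 0.4919 / 0.0081
  = 638.29
Round up → n = 639 per group.

n = 639 per group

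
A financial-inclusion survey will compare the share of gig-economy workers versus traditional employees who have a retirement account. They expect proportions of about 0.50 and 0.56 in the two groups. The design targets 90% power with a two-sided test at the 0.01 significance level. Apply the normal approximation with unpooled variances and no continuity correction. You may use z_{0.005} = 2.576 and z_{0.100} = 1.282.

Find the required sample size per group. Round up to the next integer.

n = (z_{α/2} + z_β)² · [p₁(1−p₁) + p₂(1−p₂)] / (p₁ − p₂)²
  = (2.576 + 1.282)² · (0.50·0.50 + 0.56·0.44) / (-0.06)²
  = (3.858)² · (0.2500 + 0.2464) / 0.0036
  = 14.8842 · 0.4964 / 0.0036
  = 2052.36
Round up → n = 2053 per group.

n = 2053 per group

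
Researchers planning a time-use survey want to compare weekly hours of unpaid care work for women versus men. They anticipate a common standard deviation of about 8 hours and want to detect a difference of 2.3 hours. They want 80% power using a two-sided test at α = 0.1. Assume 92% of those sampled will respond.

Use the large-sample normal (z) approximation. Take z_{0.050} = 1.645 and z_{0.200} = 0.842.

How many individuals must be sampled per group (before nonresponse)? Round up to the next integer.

n = 163 per group

n = (z_{α/2} + z_β)² · (σ₁² + σ₂²) / δ²
  = (1.645 + 0.842)² · (2·8² = 128) / 2.3²
  = 6.1852 · 128 / 5.29
  = 149.66
Adjust for 92% response: 149.66 / 0.92 = 162.67.
Round up → n = 163 per group.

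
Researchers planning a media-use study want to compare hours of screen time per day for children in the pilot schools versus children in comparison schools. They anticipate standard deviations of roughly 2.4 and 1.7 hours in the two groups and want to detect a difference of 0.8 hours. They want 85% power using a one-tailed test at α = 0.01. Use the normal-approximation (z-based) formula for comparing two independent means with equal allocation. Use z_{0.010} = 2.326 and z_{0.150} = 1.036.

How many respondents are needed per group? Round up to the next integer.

n = (z_α + z_β)² · (σ₁² + σ₂²) / δ²
  = (2.326 + 1.036)² · (2.4² + 1.7² = 8.65) / 0.8²
  = 11.3030 · 8.65 / 0.64
  = 152.77
Round up → n = 153 per group.

n = 153 per group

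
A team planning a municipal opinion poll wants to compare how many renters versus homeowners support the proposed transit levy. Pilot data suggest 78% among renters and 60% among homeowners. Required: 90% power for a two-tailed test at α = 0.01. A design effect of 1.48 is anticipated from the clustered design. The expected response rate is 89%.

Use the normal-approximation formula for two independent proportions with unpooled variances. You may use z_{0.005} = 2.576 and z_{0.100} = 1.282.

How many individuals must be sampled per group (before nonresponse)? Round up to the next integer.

n = (z_{α/2} + z_β)² · [p₁(1−p₁) + p₂(1−p₂)] / (p₁ − p₂)²
  = (2.576 + 1.282)² · (0.78·0.22 + 0.60·0.40) / (0.18)²
  = (3.858)² · (0.1716 + 0.2400) / 0.0324
  = 14.8842 · 0.4116 / 0.0324
  = 189.08
Design effect: 1.48 × 189.08 = 279.84.
Adjust for 89% response: 279.84 / 0.89 = 314.43.
Round up → n = 315 per group.

n = 315 per group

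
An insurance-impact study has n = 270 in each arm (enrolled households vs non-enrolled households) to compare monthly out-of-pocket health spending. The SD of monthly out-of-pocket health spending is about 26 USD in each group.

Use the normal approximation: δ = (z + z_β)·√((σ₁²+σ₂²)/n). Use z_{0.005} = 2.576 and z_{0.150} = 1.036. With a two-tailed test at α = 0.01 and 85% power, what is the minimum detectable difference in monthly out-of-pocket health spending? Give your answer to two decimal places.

Minimum detectable difference ≈ 8.08 USD

δ = (z_{α/2} + z_β) · √((σ₁²+σ₂²)/n)
  = (2.576 + 1.036) · √(1352/270)
  = 3.612 · √5.0074
  = 3.612 · 2.2377
  = 8.0827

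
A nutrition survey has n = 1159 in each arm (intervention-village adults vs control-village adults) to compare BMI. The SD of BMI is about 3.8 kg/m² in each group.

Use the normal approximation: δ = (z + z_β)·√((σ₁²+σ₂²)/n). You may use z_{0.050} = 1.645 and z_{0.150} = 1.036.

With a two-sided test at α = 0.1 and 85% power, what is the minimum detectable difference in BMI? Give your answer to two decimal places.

Minimum detectable difference ≈ 0.42 kg/m²

δ = (z_{α/2} + z_β) · √((σ₁²+σ₂²)/n)
  = (1.645 + 1.036) · √(28.88/1159)
  = 2.681 · √0.02492
  = 2.681 · 0.1579
  = 0.4232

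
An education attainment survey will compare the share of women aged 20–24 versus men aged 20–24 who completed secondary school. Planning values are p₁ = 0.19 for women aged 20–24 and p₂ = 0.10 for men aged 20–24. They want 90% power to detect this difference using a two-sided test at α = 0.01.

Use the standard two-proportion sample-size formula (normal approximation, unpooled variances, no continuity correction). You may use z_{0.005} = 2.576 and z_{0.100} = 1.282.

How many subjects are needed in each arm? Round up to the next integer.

n = (z_{α/2} + z_β)² · [p₁(1−p₁) + p₂(1−p₂)] / (p₁ − p₂)²
  = (2.576 + 1.282)² · (0.19·0.81 + 0.10·0.90) / (0.09)²
  = (3.858)² · (0.1539 + 0.0900) / 0.0081
  = 14.8842 · 0.2439 / 0.0081
  = 448.18
Round up → n = 449 per group.

n = 449 per group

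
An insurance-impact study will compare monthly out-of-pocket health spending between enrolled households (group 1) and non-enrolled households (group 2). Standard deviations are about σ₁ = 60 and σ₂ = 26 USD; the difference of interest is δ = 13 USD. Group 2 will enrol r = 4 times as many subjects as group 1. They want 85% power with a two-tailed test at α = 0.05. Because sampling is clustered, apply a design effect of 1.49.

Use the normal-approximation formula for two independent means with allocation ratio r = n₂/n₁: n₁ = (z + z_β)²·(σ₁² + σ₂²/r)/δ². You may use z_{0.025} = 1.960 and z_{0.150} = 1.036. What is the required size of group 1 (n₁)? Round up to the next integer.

n₁ = (z_{α/2} + z_β)² · (σ₁² + σ₂²/r) / δ²
   = (1.960 + 1.036)² · (60² + 26²/4) / 13²
   = 8.9760 · (3600 + 169) / 169
   = 8.9760 · 3769 / 169
   = 200.18
Design effect: 1.49 × 200.18 = 298.27.
Round up → n₁ = 299; n₂ = r·n₁ = 4 × 299 = 1196.

n₁ = 299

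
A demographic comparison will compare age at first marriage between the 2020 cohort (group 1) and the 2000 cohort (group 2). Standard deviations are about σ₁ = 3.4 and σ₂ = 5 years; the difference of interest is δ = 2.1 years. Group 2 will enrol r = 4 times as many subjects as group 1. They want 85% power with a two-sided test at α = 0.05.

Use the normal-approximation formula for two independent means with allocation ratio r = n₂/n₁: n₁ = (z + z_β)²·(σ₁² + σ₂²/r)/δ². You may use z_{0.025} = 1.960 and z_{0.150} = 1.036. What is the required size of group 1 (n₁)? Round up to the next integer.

n₁ = 37

n₁ = (z_{α/2} + z_β)² · (σ₁² + σ₂²/r) / δ²
   = (1.960 + 1.036)² · (3.4² + 5²/4) / 2.1²
   = 8.9760 · (11.56 + 6.25) / 4.41
   = 8.9760 · 17.81 / 4.41
   = 36.25
Round up → n₁ = 37; n₂ = r·n₁ = 4 × 37 = 148.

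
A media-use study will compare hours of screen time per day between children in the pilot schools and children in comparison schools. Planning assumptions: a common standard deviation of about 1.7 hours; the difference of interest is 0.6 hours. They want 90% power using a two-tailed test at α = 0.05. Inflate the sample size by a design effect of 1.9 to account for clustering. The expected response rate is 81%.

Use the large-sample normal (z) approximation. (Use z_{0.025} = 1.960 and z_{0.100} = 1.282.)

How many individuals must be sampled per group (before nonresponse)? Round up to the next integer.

n = 396 per group

n = (z_{α/2} + z_β)² · (σ₁² + σ₂²) / δ²
  = (1.960 + 1.282)² · (2·1.7² = 5.78) / 0.6²
  = 10.5106 · 5.78 / 0.36
  = 168.75
Design effect: 1.9 × 168.75 = 320.63.
Adjust for 81% response: 320.63 / 0.81 = 395.84.
Round up → n = 396 per group.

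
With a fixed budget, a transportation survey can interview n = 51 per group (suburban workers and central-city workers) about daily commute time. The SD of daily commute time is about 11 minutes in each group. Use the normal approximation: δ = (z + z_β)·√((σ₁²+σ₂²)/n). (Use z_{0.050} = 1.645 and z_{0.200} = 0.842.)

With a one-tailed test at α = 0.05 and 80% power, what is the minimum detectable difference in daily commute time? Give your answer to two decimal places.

δ = (z_α + z_β) · √((σ₁²+σ₂²)/n)
  = (1.645 + 0.842) · √(242/51)
  = 2.487 · √4.7451
  = 2.487 · 2.1783
  = 5.4175

Minimum detectable difference ≈ 5.42 minutes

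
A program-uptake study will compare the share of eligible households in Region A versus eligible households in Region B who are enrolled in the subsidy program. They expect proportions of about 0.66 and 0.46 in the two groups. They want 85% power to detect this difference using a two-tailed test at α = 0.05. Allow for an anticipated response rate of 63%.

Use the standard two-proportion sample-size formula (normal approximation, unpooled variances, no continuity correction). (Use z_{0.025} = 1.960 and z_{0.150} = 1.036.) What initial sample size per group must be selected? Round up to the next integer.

n = (z_{α/2} + z_β)² · [p₁(1−p₁) + p₂(1−p₂)] / (p₁ − p₂)²
  = (1.960 + 1.036)² · (0.66·0.34 + 0.46·0.54) / (0.20)²
  = (2.996)² · (0.2244 + 0.2484) / 0.0400
  = 8.9760 · 0.4728 / 0.0400
  = 106.10
Adjust for 63% response: 106.10 / 0.63 = 168.41.
Round up → n = 169 per group.

n = 169 per group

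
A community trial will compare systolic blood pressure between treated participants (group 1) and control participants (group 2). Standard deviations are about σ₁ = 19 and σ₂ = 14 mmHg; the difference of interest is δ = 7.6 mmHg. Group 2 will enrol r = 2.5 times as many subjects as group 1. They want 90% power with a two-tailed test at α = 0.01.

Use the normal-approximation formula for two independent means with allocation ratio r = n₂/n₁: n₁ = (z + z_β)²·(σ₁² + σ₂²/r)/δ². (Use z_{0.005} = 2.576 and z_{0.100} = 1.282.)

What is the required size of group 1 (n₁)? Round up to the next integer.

n₁ = (z_{α/2} + z_β)² · (σ₁² + σ₂²/r) / δ²
   = (2.576 + 1.282)² · (19² + 14²/2.5) / 7.6²
   = 14.8842 · (361 + 78.4) / 57.76
   = 14.8842 · 439.4 / 57.76
   = 113.23
Round up → n₁ = 114; n₂ = r·n₁ = 2.5 × 114 = 285.

n₁ = 114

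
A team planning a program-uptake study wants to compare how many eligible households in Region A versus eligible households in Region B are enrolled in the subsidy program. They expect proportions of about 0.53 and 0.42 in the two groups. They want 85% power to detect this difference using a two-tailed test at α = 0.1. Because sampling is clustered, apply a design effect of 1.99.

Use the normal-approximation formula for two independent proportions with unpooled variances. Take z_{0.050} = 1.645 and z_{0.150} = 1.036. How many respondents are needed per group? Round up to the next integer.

n = 583 per group

n = (z_{α/2} + z_β)² · [p₁(1−p₁) + p₂(1−p₂)] / (p₁ − p₂)²
  = (1.645 + 1.036)² · (0.53·0.47 + 0.42·0.58) / (0.11)²
  = (2.681)² · (0.2491 + 0.2436) / 0.0121
  = 7.1878 · 0.4927 / 0.0121
  = 292.68
Design effect: 1.99 × 292.68 = 582.43.
Round up → n = 583 per group.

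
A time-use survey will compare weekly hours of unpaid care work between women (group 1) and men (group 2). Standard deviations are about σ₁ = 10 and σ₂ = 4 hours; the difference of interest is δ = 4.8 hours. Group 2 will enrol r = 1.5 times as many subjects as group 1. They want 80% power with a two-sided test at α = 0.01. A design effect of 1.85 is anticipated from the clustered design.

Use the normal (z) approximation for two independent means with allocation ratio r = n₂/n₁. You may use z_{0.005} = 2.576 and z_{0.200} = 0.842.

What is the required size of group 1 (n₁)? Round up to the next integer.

n₁ = (z_{α/2} + z_β)² · (σ₁² + σ₂²/r) / δ²
   = (2.576 + 0.842)² · (10² + 4²/1.5) / 4.8²
   = 11.6827 · (100 + 10.6667) / 23.04
   = 11.6827 · 110.6667 / 23.04
   = 56.11
Design effect: 1.85 × 56.11 = 103.81.
Round up → n₁ = 104; n₂ = r·n₁ = 1.5 × 104 = 156.

n₁ = 104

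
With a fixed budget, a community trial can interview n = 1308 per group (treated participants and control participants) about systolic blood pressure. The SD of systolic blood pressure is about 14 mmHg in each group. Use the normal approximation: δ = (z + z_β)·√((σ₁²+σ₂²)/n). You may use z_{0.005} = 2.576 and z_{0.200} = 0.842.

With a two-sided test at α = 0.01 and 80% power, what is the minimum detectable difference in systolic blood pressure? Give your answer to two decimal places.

Minimum detectable difference ≈ 1.87 mmHg

δ = (z_{α/2} + z_β) · √((σ₁²+σ₂²)/n)
  = (2.576 + 0.842) · √(392/1308)
  = 3.418 · √0.29969
  = 3.418 · 0.5474
  = 1.8712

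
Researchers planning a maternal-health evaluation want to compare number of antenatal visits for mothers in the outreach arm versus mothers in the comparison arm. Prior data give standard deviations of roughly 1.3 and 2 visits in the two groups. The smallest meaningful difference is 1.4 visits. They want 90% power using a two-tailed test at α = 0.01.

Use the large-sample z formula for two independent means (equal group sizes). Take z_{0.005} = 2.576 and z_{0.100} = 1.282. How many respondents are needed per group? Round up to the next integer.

n = (z_{α/2} + z_β)² · (σ₁² + σ₂²) / δ²
  = (2.576 + 1.282)² · (1.3² + 2² = 5.69) / 1.4²
  = 14.8842 · 5.69 / 1.96
  = 43.21
Round up → n = 44 per group.

n = 44 per group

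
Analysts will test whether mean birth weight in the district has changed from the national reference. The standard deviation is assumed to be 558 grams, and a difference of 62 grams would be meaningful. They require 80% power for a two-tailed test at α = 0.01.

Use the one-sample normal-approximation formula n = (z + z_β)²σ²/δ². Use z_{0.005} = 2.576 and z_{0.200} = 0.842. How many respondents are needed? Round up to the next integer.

n = (z_{α/2} + z_β)² · σ² / δ²
  = (2.576 + 0.842)² · 558² / 62²
  = 11.6827 · 311364 / 3844
  = 946.30
Round up → n = 947.

n = 947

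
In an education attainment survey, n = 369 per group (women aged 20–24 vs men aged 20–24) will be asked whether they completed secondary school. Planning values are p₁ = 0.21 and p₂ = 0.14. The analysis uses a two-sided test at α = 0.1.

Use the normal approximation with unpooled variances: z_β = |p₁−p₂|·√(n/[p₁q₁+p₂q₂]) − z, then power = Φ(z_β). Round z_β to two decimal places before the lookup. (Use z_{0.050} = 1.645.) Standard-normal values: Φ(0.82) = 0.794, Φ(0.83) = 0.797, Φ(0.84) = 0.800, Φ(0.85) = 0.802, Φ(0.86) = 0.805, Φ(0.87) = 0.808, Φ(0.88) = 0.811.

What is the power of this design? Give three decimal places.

Power ≈ 0.808

z_β = |p₁−p₂|·√(n/[p₁q₁+p₂q₂]) − z_{α/2}
    = 0.07 · √(369/0.2863) − 1.645
    = 0.07 · 35.9007 − 1.645
    = 2.5130 − 1.645 = 0.8680 → 0.87
Power = Φ(0.87) = 0.808.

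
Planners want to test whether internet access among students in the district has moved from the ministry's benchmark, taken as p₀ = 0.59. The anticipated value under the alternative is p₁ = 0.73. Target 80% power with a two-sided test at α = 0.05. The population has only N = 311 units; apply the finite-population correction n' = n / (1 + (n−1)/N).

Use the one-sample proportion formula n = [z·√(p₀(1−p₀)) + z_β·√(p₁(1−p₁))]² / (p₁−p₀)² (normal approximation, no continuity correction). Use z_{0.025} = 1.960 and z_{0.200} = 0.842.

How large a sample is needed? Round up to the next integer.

n = 71

n = [z_{α/2}·√(p₀q₀) + z_β·√(p₁q₁)]² / (p₁ − p₀)²
  = [1.960·√(0.59·0.41) + 0.842·√(0.73·0.27)]² / (0.14)²
  = [1.960·0.4918 + 0.842·0.4440]² / 0.0196
  = [1.3378]² / 0.0196
  = 91.31
Finite-population correction (N = 311): 91.31 / (1 + (91.31 − 1)/311) = 70.76.
Round up → n = 71.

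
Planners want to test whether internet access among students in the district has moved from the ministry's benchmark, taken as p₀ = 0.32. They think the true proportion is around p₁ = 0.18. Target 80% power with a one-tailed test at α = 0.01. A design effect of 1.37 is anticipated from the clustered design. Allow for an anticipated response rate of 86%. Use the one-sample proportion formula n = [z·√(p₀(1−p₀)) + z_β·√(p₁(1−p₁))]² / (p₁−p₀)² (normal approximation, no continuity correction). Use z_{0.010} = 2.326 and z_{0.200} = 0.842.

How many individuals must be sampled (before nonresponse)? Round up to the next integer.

n = [z_α·√(p₀q₀) + z_β·√(p₁q₁)]² / (p₁ − p₀)²
  = [2.326·√(0.32·0.68) + 0.842·√(0.18·0.82)]² / (-0.14)²
  = [2.326·0.4665 + 0.842·0.3842]² / 0.0196
  = [1.4085]² / 0.0196
  = 101.22
Design effect: 1.37 × 101.22 = 138.67.
Adjust for 86% response: 138.67 / 0.86 = 161.24.
Round up → n = 162.

n = 162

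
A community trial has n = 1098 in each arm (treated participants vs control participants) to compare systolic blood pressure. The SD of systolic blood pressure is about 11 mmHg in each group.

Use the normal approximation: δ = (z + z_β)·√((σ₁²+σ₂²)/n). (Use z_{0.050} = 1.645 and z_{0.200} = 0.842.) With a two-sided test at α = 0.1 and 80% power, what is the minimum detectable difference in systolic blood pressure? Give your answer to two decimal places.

Minimum detectable difference ≈ 1.17 mmHg

δ = (z_{α/2} + z_β) · √((σ₁²+σ₂²)/n)
  = (1.645 + 0.842) · √(242/1098)
  = 2.487 · √0.2204
  = 2.487 · 0.4695
  = 1.1676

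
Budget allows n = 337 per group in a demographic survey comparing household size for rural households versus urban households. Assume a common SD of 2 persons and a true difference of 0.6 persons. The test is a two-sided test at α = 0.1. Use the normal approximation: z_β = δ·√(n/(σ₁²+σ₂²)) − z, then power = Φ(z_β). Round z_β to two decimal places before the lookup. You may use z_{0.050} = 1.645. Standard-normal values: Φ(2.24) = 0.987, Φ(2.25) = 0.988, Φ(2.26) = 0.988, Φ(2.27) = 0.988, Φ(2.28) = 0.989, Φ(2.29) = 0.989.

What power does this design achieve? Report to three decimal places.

z_β = δ·√(n/(σ₁²+σ₂²)) − z_{α/2}
    = 0.6 · √(337/8) − 1.645
    = 0.6 · 6.49038 − 1.645
    = 3.8942 − 1.645 = 2.2492 → 2.25
Power = Φ(2.25) = 0.988.

Power ≈ 0.988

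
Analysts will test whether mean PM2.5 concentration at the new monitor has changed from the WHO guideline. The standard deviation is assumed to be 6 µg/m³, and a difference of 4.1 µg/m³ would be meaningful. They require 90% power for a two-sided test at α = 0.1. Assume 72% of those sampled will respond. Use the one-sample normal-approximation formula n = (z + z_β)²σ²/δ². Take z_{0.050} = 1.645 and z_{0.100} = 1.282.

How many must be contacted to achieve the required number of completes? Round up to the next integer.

n = (z_{α/2} + z_β)² · σ² / δ²
  = (1.645 + 1.282)² · 6² / 4.1²
  = 8.5673 · 36 / 16.81
  = 18.35
Adjust for 72% response: 18.35 / 0.72 = 25.48.
Round up → n = 26.

n = 26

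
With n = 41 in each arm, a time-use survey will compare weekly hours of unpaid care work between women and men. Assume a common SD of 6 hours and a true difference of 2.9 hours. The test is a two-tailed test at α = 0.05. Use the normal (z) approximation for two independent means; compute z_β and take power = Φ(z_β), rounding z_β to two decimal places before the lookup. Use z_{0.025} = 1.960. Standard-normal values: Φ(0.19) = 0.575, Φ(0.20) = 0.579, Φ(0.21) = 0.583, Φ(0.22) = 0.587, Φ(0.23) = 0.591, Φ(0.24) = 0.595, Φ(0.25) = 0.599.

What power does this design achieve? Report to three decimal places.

Power ≈ 0.591

z_β = δ·√(n/(σ₁²+σ₂²)) − z_{α/2}
    = 2.9 · √(41/72) − 1.960
    = 2.9 · 0.75462 − 1.960
    = 2.1884 − 1.960 = 0.2284 → 0.23
Power = Φ(0.23) = 0.591.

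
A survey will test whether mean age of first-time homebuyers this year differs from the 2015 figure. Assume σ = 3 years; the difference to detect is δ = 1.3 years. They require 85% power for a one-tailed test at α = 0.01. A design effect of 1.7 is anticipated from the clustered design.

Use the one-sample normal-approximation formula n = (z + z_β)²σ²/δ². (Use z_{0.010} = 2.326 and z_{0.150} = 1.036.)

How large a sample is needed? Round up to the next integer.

n = (z_α + z_β)² · σ² / δ²
  = (2.326 + 1.036)² · 3² / 1.3²
  = 11.3030 · 9 / 1.69
  = 60.19
Design effect: 1.7 × 60.19 = 102.33.
Round up → n = 103.

n = 103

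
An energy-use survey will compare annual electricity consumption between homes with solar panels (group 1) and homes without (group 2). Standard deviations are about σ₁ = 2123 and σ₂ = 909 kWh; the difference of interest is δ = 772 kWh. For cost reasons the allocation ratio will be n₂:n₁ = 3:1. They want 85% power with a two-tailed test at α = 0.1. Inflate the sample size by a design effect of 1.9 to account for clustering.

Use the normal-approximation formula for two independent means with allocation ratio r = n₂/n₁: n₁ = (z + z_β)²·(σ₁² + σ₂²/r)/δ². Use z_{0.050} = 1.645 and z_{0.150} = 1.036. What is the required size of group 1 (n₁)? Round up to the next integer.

n₁ = 110

n₁ = (z_{α/2} + z_β)² · (σ₁² + σ₂²/r) / δ²
   = (1.645 + 1.036)² · (2123² + 909²/3) / 772²
   = 7.1878 · (4507129 + 275427) / 595984
   = 7.1878 · 4782556 / 595984
   = 57.68
Design effect: 1.9 × 57.68 = 109.59.
Round up → n₁ = 110; n₂ = r·n₁ = 3 × 110 = 330.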